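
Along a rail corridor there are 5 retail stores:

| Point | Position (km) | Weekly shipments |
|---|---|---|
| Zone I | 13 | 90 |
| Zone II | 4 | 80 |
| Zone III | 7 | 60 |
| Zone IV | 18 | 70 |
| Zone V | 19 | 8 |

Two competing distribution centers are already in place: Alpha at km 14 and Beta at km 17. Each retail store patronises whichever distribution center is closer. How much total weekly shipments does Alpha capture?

The indifferent point is the midpoint (14+17)/2 = 15.5; retail stores left of it (closer to Alpha at 14) go to Alpha, those right go to Beta.
  Zone II at 4 (w=80) → Alpha
  Zone III at 7 (w=60) → Alpha
  Zone I at 13 (w=90) → Alpha
  Zone IV at 18 (w=70) → Beta
  Zone V at 19 (w=8) → Beta
Alpha captures 230; Beta captures 78.

230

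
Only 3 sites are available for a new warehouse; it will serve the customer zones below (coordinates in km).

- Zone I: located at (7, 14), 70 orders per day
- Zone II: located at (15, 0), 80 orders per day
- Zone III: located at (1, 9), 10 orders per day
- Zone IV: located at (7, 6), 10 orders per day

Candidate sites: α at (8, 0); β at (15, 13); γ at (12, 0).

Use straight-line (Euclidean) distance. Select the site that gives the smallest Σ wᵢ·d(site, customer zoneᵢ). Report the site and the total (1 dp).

γ, total 1500.9 km

Total weighted distance at each candidate:
  α (8, 0): total = 1717.3
  β (15, 13): total = 1856.3
  γ (12, 0): total = 1500.9
Minimum is at γ with total 1500.9 km.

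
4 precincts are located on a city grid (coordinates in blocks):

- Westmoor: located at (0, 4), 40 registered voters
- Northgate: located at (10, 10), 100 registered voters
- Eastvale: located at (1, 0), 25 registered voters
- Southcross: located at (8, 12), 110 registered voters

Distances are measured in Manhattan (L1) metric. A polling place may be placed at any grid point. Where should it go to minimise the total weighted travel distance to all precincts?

(8, 10)

Manhattan distance separates: Σwᵢ(|x−xᵢ|+|y−yᵢ|) = Σwᵢ|x−xᵢ| + Σwᵢ|y−yᵢ|, so x and y are optimised independently as 1-D weighted medians.
Total weight W = 275; half = 137.5.
x-coordinate, sorted with cumulative weight:
  x=0 (Westmoor, w=40) cum 40
  x=1 (Eastvale, w=25) cum 65
  x=8 (Southcross, w=110) cum 175  ← median
  x=10 (Northgate, w=100) cum 275
⇒ x* = 8
y-coordinate, sorted with cumulative weight:
  y=0 (Eastvale, w=25) cum 25
  y=4 (Westmoor, w=40) cum 65
  y=10 (Northgate, w=100) cum 165  ← median
  y=12 (Southcross, w=110) cum 275
⇒ y* = 10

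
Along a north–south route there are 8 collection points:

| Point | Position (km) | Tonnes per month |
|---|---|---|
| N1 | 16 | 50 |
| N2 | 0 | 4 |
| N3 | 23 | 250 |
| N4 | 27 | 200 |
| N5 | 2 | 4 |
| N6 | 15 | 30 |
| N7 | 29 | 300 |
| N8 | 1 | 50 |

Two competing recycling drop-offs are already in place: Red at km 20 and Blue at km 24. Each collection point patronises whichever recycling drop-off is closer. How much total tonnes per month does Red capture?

138

The indifferent point is the midpoint (20+24)/2 = 22; collection points left of it (closer to Red at 20) go to Red, those right go to Blue.
  N2 at 0 (w=4) → Red
  N8 at 1 (w=50) → Red
  N5 at 2 (w=4) → Red
  N6 at 15 (w=30) → Red
  N1 at 16 (w=50) → Red
  N3 at 23 (w=250) → Blue
  N4 at 27 (w=200) → Blue
  N7 at 29 (w=300) → Blue
Red captures 138; Blue captures 750.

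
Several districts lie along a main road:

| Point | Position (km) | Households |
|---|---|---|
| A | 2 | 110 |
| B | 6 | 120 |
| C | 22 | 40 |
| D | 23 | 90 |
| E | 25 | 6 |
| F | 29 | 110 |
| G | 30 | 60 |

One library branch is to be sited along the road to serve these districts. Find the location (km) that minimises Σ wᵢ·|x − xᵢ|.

For a sum of weighted absolute distances on a line, the optimum is the weighted median (not the mean). Total weight W = 536; half-weight = 268.
Sort by position and accumulate weight:
  km 2 (A, w=110) → cum 110
  km 6 (B, w=120) → cum 230
  km 22 (C, w=40) → cum 270  ≥ 268 → median here
  km 23 (D, w=90) → cum 360
  km 25 (E, w=6) → cum 366
  km 29 (F, w=110) → cum 476
  km 30 (G, w=60) → cum 536
Optimal location: km 22.

x = 22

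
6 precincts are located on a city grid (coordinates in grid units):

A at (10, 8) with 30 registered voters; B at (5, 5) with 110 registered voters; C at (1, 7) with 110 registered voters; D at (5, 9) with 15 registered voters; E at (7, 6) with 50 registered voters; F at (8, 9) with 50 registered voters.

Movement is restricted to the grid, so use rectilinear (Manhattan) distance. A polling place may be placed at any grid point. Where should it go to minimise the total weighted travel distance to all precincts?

Manhattan distance separates: Σwᵢ(|x−xᵢ|+|y−yᵢ|) = Σwᵢ|x−xᵢ| + Σwᵢ|y−yᵢ|, so x and y are optimised independently as 1-D weighted medians.
Total weight W = 365; half = 182.5.
x-coordinate, sorted with cumulative weight:
  x=1 (C, w=110) cum 110
  x=5 (B, w=110) cum 220  ← median
  x=5 (D, w=15) cum 235
  x=7 (E, w=50) cum 285
  x=8 (F, w=50) cum 335
  x=10 (A, w=30) cum 365
⇒ x* = 5
y-coordinate, sorted with cumulative weight:
  y=5 (B, w=110) cum 110
  y=6 (E, w=50) cum 160
  y=7 (C, w=110) cum 270  ← median
  y=8 (A, w=30) cum 300
  y=9 (D, w=15) cum 315
  y=9 (F, w=50) cum 365
⇒ y* = 7

(5, 7)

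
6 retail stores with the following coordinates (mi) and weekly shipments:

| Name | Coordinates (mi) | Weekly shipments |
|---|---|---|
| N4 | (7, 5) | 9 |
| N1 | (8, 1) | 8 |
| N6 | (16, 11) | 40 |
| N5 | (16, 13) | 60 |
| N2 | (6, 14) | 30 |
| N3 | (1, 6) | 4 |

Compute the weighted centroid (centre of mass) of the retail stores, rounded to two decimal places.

The minimiser of Σwᵢ‖p−pᵢ‖² is the weighted centroid p* = (Σwᵢpᵢ)/(Σwᵢ).
Σwᵢ = 151.
Σwᵢxᵢ = 9·7 + 8·8 + 40·16 + 60·16 + 30·6 + 4·1 = 1911.
Σwᵢyᵢ = 9·5 + 8·1 + 40·11 + 60·13 + 30·14 + 4·6 = 1717.
x* = 1911/151 = 12.66, y* = 1717/151 = 11.37.

(12.66, 11.37)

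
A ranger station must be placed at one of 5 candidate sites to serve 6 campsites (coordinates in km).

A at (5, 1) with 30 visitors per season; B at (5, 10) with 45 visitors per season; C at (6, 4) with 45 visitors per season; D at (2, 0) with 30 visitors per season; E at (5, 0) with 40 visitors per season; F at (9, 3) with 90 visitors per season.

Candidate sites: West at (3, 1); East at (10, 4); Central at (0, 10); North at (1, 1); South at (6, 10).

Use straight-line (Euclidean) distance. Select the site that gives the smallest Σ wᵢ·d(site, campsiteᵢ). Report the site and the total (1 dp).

Total weighted distance at each candidate:
  West (3, 1): total = 1366.9
  East (10, 4): total = 1358.1
  Central (0, 10): total = 2695.0
  North (1, 1): total = 1775.1
  South (6, 10): total = 1997.2
Minimum is at East with total 1358.1 km.

East, total 1358.1 km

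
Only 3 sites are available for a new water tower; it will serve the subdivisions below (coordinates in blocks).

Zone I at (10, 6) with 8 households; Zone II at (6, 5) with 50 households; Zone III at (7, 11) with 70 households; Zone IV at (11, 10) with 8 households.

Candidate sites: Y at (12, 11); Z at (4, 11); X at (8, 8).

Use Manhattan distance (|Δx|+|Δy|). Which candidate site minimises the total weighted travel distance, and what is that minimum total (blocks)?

X, total 602 blocks

Total weighted distance at each candidate:
  Y (12, 11): total = 1022
  Z (4, 11): total = 762
  X (8, 8): total = 602
Minimum is at X with total 602 blocks.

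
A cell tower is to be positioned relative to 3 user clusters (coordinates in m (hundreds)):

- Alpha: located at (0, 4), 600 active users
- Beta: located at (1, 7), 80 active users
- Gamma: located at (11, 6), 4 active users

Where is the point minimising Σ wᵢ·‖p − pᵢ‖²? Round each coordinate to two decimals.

The minimiser of Σwᵢ‖p−pᵢ‖² is the weighted centroid p* = (Σwᵢpᵢ)/(Σwᵢ).
Σwᵢ = 684.
Σwᵢxᵢ = 600·0 + 80·1 + 4·11 = 124.
Σwᵢyᵢ = 600·4 + 80·7 + 4·6 = 2984.
x* = 124/684 = 0.18, y* = 2984/684 = 4.36.

(0.18, 4.36)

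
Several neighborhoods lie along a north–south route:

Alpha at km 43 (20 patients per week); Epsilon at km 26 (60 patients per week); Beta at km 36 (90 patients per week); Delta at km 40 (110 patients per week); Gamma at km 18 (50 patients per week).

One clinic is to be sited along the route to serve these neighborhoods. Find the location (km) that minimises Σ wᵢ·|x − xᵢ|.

For a sum of weighted absolute distances on a line, the optimum is the weighted median (not the mean). Total weight W = 330; half-weight = 165.
Sort by position and accumulate weight:
  km 18 (Gamma, w=50) → cum 50
  km 26 (Epsilon, w=60) → cum 110
  km 36 (Beta, w=90) → cum 200  ≥ 165 → median here
  km 40 (Delta, w=110) → cum 310
  km 43 (Alpha, w=20) → cum 330
Optimal location: km 36.

x = 36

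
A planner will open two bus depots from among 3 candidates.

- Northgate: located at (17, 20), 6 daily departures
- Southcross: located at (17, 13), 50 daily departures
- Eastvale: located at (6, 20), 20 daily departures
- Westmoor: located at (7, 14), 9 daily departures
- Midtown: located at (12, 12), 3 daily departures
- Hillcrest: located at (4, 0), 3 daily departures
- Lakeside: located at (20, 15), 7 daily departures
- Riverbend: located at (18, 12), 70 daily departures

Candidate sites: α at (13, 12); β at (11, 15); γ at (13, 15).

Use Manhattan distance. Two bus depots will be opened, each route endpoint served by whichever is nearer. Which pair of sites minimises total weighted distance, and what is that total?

Evaluate every pair (each demand assigned to the nearer of the two):
  {α, β}: total = 1040
  {α, γ}: total = 1072
  {β, γ}: total = 1286
Best pair: {α, β} with total 1040.

{α, β}, total 1040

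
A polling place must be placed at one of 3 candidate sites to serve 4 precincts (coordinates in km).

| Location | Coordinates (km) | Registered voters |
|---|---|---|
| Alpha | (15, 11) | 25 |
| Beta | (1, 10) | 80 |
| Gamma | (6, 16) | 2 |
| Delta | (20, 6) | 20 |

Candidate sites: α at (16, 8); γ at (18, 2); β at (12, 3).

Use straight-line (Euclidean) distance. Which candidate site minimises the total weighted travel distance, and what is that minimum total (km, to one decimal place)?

Total weighted distance at each candidate:
  α (16, 8): total = 1404.7
  γ (18, 2): total = 1866.6
  β (12, 3): total = 1456.2
Minimum is at α with total 1404.7 km.

α, total 1404.7 km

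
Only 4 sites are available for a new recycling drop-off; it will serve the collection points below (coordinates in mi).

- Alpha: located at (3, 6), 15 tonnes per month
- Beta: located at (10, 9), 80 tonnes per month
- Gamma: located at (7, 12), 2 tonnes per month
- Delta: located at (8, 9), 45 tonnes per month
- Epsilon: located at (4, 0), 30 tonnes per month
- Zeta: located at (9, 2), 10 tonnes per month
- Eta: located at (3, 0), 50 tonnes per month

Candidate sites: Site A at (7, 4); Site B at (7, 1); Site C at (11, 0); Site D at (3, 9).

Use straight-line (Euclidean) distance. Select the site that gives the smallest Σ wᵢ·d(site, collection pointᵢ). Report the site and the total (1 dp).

Site A, total 1240.1 mi

Total weighted distance at each candidate:
  Site A (7, 4): total = 1240.1
  Site B (7, 1): total = 1487.8
  Site C (11, 0): total = 1964.9
  Site D (3, 9): total = 1653.9
Minimum is at Site A with total 1240.1 mi.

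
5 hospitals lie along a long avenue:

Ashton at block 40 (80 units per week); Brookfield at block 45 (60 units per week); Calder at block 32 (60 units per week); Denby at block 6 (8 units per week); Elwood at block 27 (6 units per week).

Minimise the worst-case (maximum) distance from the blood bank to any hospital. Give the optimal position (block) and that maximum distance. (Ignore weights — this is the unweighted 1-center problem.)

The 1-center on a line is the midpoint of the two extreme points: leftmost at 6, rightmost at 45.
Optimal location = (6 + 45)/2 = 25.5; maximum distance = (45 − 6)/2 = 19.5.

location 25.5, max distance 19.5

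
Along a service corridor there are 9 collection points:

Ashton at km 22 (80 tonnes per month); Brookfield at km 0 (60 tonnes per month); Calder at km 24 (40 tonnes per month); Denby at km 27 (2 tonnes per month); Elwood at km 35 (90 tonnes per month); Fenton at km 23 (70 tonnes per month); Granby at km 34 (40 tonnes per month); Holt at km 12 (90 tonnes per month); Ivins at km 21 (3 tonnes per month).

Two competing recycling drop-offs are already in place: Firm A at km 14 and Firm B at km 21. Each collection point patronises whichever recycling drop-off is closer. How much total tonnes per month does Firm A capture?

The indifferent point is the midpoint (14+21)/2 = 17.5; collection points left of it (closer to Firm A at 14) go to Firm A, those right go to Firm B.
  Brookfield at 0 (w=60) → Firm A
  Holt at 12 (w=90) → Firm A
  Ivins at 21 (w=3) → Firm B
  Ashton at 22 (w=80) → Firm B
  Fenton at 23 (w=70) → Firm B
  Calder at 24 (w=40) → Firm B
  Denby at 27 (w=2) → Firm B
  Granby at 34 (w=40) → Firm B
  Elwood at 35 (w=90) → Firm B
Firm A captures 150; Firm B captures 325.

150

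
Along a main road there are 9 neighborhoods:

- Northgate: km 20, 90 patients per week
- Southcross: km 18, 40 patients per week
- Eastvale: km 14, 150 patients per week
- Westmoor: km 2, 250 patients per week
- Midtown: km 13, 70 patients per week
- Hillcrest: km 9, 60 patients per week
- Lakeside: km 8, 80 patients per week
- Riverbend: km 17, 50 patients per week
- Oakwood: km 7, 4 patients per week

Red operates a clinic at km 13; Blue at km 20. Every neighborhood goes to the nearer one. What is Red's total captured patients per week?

614

The indifferent point is the midpoint (13+20)/2 = 16.5; neighborhoods left of it (closer to Red at 13) go to Red, those right go to Blue.
  Westmoor at 2 (w=250) → Red
  Oakwood at 7 (w=4) → Red
  Lakeside at 8 (w=80) → Red
  Hillcrest at 9 (w=60) → Red
  Midtown at 13 (w=70) → Red
  Eastvale at 14 (w=150) → Red
  Riverbend at 17 (w=50) → Blue
  Southcross at 18 (w=40) → Blue
  Northgate at 20 (w=90) → Blue
Red captures 614; Blue captures 180.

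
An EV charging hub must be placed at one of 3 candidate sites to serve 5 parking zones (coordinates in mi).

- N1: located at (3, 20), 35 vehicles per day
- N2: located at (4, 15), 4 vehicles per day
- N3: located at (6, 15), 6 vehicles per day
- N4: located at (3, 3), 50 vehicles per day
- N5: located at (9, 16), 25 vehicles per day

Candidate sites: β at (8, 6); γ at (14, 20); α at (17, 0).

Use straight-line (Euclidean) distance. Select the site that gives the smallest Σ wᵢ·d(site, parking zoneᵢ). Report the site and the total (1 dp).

β, total 1157.8 mi

Total weighted distance at each candidate:
  β (8, 6): total = 1157.8
  γ (14, 20): total = 1658.8
  α (17, 0): total = 2208.6
Minimum is at β with total 1157.8 mi.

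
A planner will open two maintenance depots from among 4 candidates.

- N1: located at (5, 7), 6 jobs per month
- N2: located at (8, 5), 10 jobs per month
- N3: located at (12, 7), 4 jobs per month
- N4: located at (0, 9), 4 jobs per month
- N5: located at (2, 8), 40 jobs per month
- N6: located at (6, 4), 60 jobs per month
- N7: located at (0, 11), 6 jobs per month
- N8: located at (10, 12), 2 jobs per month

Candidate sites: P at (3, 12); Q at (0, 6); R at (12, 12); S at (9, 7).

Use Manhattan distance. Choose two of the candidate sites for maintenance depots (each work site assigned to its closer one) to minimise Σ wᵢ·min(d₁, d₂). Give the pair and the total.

Evaluate every pair (each demand assigned to the nearer of the two):
  {Q, S}: total = 640
  {P, S}: total = 686
  {Q, R}: total = 832
  {P, Q}: total = 868
  {R, S}: total = 872
  {P, R}: total = 1084
Best pair: {Q, S} with total 640.

{Q, S}, total 640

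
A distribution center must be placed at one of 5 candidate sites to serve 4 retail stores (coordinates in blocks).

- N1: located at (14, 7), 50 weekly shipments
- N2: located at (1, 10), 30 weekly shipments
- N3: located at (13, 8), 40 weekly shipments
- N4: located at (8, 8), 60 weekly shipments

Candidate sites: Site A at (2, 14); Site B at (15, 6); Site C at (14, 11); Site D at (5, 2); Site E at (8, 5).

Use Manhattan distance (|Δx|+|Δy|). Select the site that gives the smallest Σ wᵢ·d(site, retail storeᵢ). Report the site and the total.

Site E, total 1260 blocks

Total weighted distance at each candidate:
  Site A (2, 14): total = 2500
  Site B (15, 6): total = 1340
  Site C (14, 11): total = 1320
  Site D (5, 2): total = 2160
  Site E (8, 5): total = 1260
Minimum is at Site E with total 1260 blocks.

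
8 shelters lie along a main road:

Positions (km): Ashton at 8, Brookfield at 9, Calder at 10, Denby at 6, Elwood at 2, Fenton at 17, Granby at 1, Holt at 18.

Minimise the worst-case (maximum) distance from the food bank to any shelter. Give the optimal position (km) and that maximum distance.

location 9.5, max distance 8.5

The 1-center on a line is the midpoint of the two extreme points: leftmost at 1, rightmost at 18.
Optimal location = (1 + 18)/2 = 9.5; maximum distance = (18 − 1)/2 = 8.5.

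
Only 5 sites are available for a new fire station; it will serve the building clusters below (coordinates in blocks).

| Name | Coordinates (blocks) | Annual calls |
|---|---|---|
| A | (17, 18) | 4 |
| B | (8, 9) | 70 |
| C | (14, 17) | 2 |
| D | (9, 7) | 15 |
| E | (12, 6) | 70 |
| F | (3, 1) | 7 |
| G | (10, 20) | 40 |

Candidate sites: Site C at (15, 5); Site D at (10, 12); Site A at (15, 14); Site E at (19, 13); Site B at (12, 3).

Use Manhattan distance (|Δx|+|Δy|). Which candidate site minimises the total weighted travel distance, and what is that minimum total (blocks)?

Total weighted distance at each candidate:
  Site C (15, 5): total = 2168
  Site D (10, 12): total = 1516
  Site A (15, 14): total = 2452
  Site E (19, 13): total = 3152
  Site B (12, 3): total = 1964
Minimum is at Site D with total 1516 blocks.

Site D, total 1516 blocks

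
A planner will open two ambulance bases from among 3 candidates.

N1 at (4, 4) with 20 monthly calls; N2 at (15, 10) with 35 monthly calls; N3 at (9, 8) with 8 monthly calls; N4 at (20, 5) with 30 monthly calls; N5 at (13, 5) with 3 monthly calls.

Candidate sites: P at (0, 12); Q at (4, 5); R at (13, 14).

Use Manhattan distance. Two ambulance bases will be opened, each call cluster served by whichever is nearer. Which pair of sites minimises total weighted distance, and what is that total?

Evaluate every pair (each demand assigned to the nearer of the two):
  {Q, R}: total = 801
  {P, R}: total = 1037
  {P, Q}: total = 1151
Best pair: {Q, R} with total 801.

{Q, R}, total 801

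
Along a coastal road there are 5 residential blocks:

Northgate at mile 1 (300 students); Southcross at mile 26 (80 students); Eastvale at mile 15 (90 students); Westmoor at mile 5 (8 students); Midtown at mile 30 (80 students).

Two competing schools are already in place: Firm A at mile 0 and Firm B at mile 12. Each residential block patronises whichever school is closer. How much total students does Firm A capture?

The indifferent point is the midpoint (0+12)/2 = 6; residential blocks left of it (closer to Firm A at 0) go to Firm A, those right go to Firm B.
  Northgate at 1 (w=300) → Firm A
  Westmoor at 5 (w=8) → Firm A
  Eastvale at 15 (w=90) → Firm B
  Southcross at 26 (w=80) → Firm B
  Midtown at 30 (w=80) → Firm B
Firm A captures 308; Firm B captures 250.

308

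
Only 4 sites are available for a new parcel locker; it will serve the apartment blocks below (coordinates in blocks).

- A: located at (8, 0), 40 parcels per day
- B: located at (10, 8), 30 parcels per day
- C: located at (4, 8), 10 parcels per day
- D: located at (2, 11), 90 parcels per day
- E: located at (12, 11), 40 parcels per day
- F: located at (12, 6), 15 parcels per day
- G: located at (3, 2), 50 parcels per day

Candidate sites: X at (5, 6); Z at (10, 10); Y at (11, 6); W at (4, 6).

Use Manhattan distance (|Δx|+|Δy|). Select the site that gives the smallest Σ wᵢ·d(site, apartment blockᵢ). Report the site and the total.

W, total 2180 blocks

Total weighted distance at each candidate:
  X (5, 6): total = 2205
  Z (10, 10): total = 2390
  Y (11, 6): total = 2655
  W (4, 6): total = 2180
Minimum is at W with total 2180 blocks.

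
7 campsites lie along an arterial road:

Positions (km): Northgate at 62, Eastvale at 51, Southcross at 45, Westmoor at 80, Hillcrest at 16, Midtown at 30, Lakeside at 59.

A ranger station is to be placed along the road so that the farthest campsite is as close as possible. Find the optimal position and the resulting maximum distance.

location 48, max distance 32

The 1-center on a line is the midpoint of the two extreme points: leftmost at 16, rightmost at 80.
Optimal location = (16 + 80)/2 = 48; maximum distance = (80 − 16)/2 = 32.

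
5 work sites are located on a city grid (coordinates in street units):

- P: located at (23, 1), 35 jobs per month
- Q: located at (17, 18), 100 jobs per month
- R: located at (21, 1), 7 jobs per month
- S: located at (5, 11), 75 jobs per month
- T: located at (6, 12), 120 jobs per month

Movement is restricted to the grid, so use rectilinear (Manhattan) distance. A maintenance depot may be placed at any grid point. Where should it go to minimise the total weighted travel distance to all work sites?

(6, 12)

Manhattan distance separates: Σwᵢ(|x−xᵢ|+|y−yᵢ|) = Σwᵢ|x−xᵢ| + Σwᵢ|y−yᵢ|, so x and y are optimised independently as 1-D weighted medians.
Total weight W = 337; half = 168.5.
x-coordinate, sorted with cumulative weight:
  x=5 (S, w=75) cum 75
  x=6 (T, w=120) cum 195  ← median
  x=17 (Q, w=100) cum 295
  x=21 (R, w=7) cum 302
  x=23 (P, w=35) cum 337
⇒ x* = 6
y-coordinate, sorted with cumulative weight:
  y=1 (P, w=35) cum 35
  y=1 (R, w=7) cum 42
  y=11 (S, w=75) cum 117
  y=12 (T, w=120) cum 237  ← median
  y=18 (Q, w=100) cum 337
⇒ y* = 12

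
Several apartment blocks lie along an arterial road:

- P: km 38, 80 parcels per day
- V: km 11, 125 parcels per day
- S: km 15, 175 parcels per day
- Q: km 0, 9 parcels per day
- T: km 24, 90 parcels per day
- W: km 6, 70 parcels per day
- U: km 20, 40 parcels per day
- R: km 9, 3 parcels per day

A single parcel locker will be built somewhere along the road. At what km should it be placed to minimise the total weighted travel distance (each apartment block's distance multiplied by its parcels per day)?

x = 15

For a sum of weighted absolute distances on a line, the optimum is the weighted median (not the mean). Total weight W = 592; half-weight = 296.
Sort by position and accumulate weight:
  km 0 (Q, w=9) → cum 9
  km 6 (W, w=70) → cum 79
  km 9 (R, w=3) → cum 82
  km 11 (V, w=125) → cum 207
  km 15 (S, w=175) → cum 382  ≥ 296 → median here
  km 20 (U, w=40) → cum 422
  km 24 (T, w=90) → cum 512
  km 38 (P, w=80) → cum 592
Optimal location: km 15.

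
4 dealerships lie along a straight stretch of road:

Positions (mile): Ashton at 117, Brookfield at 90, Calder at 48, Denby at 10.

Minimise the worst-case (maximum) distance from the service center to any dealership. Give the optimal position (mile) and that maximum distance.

The 1-center on a line is the midpoint of the two extreme points: leftmost at 10, rightmost at 117.
Optimal location = (10 + 117)/2 = 63.5; maximum distance = (117 − 10)/2 = 53.5.

location 63.5, max distance 53.5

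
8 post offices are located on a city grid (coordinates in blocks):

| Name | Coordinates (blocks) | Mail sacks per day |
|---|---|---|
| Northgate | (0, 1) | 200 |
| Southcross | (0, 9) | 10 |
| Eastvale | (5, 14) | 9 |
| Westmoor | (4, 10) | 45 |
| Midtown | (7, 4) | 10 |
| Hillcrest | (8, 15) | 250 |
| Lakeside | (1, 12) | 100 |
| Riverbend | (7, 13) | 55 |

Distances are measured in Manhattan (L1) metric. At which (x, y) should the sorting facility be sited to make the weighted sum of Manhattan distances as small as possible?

Manhattan distance separates: Σwᵢ(|x−xᵢ|+|y−yᵢ|) = Σwᵢ|x−xᵢ| + Σwᵢ|y−yᵢ|, so x and y are optimised independently as 1-D weighted medians.
Total weight W = 679; half = 339.5.
x-coordinate, sorted with cumulative weight:
  x=0 (Northgate, w=200) cum 200
  x=0 (Southcross, w=10) cum 210
  x=1 (Lakeside, w=100) cum 310
  x=4 (Westmoor, w=45) cum 355  ← median
  x=5 (Eastvale, w=9) cum 364
  x=7 (Midtown, w=10) cum 374
  x=7 (Riverbend, w=55) cum 429
  x=8 (Hillcrest, w=250) cum 679
⇒ x* = 4
y-coordinate, sorted with cumulative weight:
  y=1 (Northgate, w=200) cum 200
  y=4 (Midtown, w=10) cum 210
  y=9 (Southcross, w=10) cum 220
  y=10 (Westmoor, w=45) cum 265
  y=12 (Lakeside, w=100) cum 365  ← median
  y=13 (Riverbend, w=55) cum 420
  y=14 (Eastvale, w=9) cum 429
  y=15 (Hillcrest, w=250) cum 679
⇒ y* = 12

(4, 12)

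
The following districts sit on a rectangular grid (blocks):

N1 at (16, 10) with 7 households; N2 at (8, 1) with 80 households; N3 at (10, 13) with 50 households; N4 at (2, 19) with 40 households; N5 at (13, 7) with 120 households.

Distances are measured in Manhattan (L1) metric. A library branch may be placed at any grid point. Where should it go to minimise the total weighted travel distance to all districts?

Manhattan distance separates: Σwᵢ(|x−xᵢ|+|y−yᵢ|) = Σwᵢ|x−xᵢ| + Σwᵢ|y−yᵢ|, so x and y are optimised independently as 1-D weighted medians.
Total weight W = 297; half = 148.5.
x-coordinate, sorted with cumulative weight:
  x=2 (N4, w=40) cum 40
  x=8 (N2, w=80) cum 120
  x=10 (N3, w=50) cum 170  ← median
  x=13 (N5, w=120) cum 290
  x=16 (N1, w=7) cum 297
⇒ x* = 10
y-coordinate, sorted with cumulative weight:
  y=1 (N2, w=80) cum 80
  y=7 (N5, w=120) cum 200  ← median
  y=10 (N1, w=7) cum 207
  y=13 (N3, w=50) cum 257
  y=19 (N4, w=40) cum 297
⇒ y* = 7

(10, 7)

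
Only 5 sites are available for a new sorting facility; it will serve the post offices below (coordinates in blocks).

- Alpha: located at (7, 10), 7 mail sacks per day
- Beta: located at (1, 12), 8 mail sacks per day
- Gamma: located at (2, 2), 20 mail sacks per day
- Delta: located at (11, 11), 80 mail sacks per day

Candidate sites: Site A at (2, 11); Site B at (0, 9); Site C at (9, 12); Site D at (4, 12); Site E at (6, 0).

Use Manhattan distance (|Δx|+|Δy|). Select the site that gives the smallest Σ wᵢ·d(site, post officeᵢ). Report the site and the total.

Total weighted distance at each candidate:
  Site A (2, 11): total = 958
  Site B (0, 9): total = 1308
  Site C (9, 12): total = 672
  Site D (4, 12): total = 939
  Site E (6, 0): total = 1613
Minimum is at Site C with total 672 blocks.

Site C, total 672 blocks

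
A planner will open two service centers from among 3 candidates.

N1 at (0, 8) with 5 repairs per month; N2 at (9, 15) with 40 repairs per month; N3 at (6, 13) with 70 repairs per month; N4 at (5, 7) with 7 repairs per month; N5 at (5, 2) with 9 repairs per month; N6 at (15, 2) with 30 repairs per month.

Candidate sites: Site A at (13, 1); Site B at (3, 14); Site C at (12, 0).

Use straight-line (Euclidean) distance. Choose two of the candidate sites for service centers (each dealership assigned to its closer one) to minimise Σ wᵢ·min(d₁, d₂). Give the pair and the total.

{Site A, Site B}, total 688.8

Evaluate every pair (each demand assigned to the nearer of the two):
  {Site A, Site B}: total = 688.8
  {Site B, Site C}: total = 722.9
  {Site A, Site C}: total = 1828.9
Best pair: {Site A, Site B} with total 688.8.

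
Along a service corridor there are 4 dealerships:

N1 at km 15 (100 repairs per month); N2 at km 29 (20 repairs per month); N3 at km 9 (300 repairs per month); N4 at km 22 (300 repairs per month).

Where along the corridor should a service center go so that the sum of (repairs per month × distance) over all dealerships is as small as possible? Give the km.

For a sum of weighted absolute distances on a line, the optimum is the weighted median (not the mean). Total weight W = 720; half-weight = 360.
Sort by position and accumulate weight:
  km 9 (N3, w=300) → cum 300
  km 15 (N1, w=100) → cum 400  ≥ 360 → median here
  km 22 (N4, w=300) → cum 700
  km 29 (N2, w=20) → cum 720
Optimal location: km 15.

x = 15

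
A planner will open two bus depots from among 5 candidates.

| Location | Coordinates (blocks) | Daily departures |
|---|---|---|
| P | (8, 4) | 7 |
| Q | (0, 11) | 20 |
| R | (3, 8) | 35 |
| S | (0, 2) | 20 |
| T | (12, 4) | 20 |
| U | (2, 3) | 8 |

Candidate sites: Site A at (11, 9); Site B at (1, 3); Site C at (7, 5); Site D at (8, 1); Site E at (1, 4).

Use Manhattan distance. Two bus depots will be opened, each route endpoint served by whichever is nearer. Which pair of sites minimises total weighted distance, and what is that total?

Evaluate every pair (each demand assigned to the nearer of the two):
  {Site C, Site E}: total = 580
  {Site B, Site C}: total = 607
  {Site D, Site E}: total = 607
  {Site A, Site E}: total = 615
  {Site B, Site D}: total = 634
  {Site A, Site B}: total = 649
  {Site B, Site E}: total = 687
  {Site C, Site D}: total = 875
  {Site A, Site C}: total = 895
  {Site A, Site D}: total = 960
Best pair: {Site C, Site E} with total 580.

{Site C, Site E}, total 580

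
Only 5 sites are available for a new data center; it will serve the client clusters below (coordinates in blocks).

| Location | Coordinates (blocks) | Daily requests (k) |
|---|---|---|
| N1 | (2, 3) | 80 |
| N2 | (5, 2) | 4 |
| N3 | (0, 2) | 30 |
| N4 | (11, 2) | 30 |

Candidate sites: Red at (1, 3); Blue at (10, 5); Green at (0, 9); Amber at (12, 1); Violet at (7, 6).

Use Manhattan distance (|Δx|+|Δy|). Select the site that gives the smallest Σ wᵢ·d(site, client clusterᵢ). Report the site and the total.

Total weighted distance at each candidate:
  Red (1, 3): total = 490
  Blue (10, 5): total = 1342
  Green (0, 9): total = 1438
  Amber (12, 1): total = 1442
  Violet (7, 6): total = 1234
Minimum is at Red with total 490 blocks.

Red, total 490 blocks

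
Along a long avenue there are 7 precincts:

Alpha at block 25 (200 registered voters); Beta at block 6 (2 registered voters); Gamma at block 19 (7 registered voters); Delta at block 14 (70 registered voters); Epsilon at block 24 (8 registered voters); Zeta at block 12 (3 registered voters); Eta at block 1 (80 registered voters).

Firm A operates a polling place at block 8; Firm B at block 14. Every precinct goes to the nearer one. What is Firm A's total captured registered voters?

82

The indifferent point is the midpoint (8+14)/2 = 11; precincts left of it (closer to Firm A at 8) go to Firm A, those right go to Firm B.
  Eta at 1 (w=80) → Firm A
  Beta at 6 (w=2) → Firm A
  Zeta at 12 (w=3) → Firm B
  Delta at 14 (w=70) → Firm B
  Gamma at 19 (w=7) → Firm B
  Epsilon at 24 (w=8) → Firm B
  Alpha at 25 (w=200) → Firm B
Firm A captures 82; Firm B captures 288.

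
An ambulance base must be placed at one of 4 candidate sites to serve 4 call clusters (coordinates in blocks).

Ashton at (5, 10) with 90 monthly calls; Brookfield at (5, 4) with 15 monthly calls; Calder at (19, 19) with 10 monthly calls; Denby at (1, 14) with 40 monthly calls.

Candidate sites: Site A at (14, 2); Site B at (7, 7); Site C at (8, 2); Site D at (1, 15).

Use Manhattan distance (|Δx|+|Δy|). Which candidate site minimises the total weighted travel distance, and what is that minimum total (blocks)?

Site B, total 1285 blocks

Total weighted distance at each candidate:
  Site A (14, 2): total = 2915
  Site B (7, 7): total = 1285
  Site C (8, 2): total = 2105
  Site D (1, 15): total = 1295
Minimum is at Site B with total 1285 blocks.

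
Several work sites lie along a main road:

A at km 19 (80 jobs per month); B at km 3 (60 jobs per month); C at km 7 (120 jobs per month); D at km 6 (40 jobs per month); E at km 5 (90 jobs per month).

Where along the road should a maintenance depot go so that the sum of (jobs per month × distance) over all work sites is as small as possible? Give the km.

For a sum of weighted absolute distances on a line, the optimum is the weighted median (not the mean). Total weight W = 390; half-weight = 195.
Sort by position and accumulate weight:
  km 3 (B, w=60) → cum 60
  km 5 (E, w=90) → cum 150
  km 6 (D, w=40) → cum 190
  km 7 (C, w=120) → cum 310  ≥ 195 → median here
  km 19 (A, w=80) → cum 390
Optimal location: km 7.

x = 7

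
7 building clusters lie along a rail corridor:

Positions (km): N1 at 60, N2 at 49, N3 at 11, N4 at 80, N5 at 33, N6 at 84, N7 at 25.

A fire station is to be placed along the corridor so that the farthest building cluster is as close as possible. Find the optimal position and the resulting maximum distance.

The 1-center on a line is the midpoint of the two extreme points: leftmost at 11, rightmost at 84.
Optimal location = (11 + 84)/2 = 47.5; maximum distance = (84 − 11)/2 = 36.5.

location 47.5, max distance 36.5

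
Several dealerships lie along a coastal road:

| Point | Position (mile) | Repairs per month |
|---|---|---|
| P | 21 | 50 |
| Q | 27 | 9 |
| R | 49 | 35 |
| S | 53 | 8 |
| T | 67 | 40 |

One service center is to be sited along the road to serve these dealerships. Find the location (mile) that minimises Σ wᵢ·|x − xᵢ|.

x = 49

For a sum of weighted absolute distances on a line, the optimum is the weighted median (not the mean). Total weight W = 142; half-weight = 71.
Sort by position and accumulate weight:
  mile 21 (P, w=50) → cum 50
  mile 27 (Q, w=9) → cum 59
  mile 49 (R, w=35) → cum 94  ≥ 71 → median here
  mile 53 (S, w=8) → cum 102
  mile 67 (T, w=40) → cum 142
Optimal location: mile 49.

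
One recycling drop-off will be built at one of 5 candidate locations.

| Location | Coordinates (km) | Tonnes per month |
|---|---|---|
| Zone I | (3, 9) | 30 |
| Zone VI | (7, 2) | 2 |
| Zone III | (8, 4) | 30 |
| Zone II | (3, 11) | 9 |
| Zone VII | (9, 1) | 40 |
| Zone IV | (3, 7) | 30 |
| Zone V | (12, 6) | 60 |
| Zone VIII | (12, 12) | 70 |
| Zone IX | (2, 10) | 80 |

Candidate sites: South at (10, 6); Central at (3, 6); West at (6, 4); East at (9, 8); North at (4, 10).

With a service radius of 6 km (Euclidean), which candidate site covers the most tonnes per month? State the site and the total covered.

Coverage radius r = 6 km; a point is covered iff (Δx)²+(Δy)² ≤ 6² = 36.
  South (10, 6): covers {Zone VI, Zone III, Zone VII, Zone V} → 132
  Central (3, 6): covers {Zone I, Zone VI, Zone III, Zone II, Zone IV, Zone IX} → 181
  West (6, 4): covers {Zone I, Zone VI, Zone III, Zone VII, Zone IV} → 132
  East (9, 8): covers {Zone III, Zone V, Zone VIII} → 160
  North (4, 10): covers {Zone I, Zone II, Zone IV, Zone IX} → 149
Maximum coverage at Central: 181 tonnes per month.

Central, covering 181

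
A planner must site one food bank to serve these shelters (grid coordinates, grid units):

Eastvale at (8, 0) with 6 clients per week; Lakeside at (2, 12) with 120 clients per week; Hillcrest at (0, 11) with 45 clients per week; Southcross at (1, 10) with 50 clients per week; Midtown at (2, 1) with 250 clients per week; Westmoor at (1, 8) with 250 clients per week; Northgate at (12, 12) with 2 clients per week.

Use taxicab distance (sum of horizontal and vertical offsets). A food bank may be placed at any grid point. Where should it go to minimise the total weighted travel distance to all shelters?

(2, 8)

Manhattan distance separates: Σwᵢ(|x−xᵢ|+|y−yᵢ|) = Σwᵢ|x−xᵢ| + Σwᵢ|y−yᵢ|, so x and y are optimised independently as 1-D weighted medians.
Total weight W = 723; half = 361.5.
x-coordinate, sorted with cumulative weight:
  x=0 (Hillcrest, w=45) cum 45
  x=1 (Southcross, w=50) cum 95
  x=1 (Westmoor, w=250) cum 345
  x=2 (Lakeside, w=120) cum 465  ← median
  x=2 (Midtown, w=250) cum 715
  x=8 (Eastvale, w=6) cum 721
  x=12 (Northgate, w=2) cum 723
⇒ x* = 2
y-coordinate, sorted with cumulative weight:
  y=0 (Eastvale, w=6) cum 6
  y=1 (Midtown, w=250) cum 256
  y=8 (Westmoor, w=250) cum 506  ← median
  y=10 (Southcross, w=50) cum 556
  y=11 (Hillcrest, w=45) cum 601
  y=12 (Lakeside, w=120) cum 721
  y=12 (Northgate, w=2) cum 723
⇒ y* = 8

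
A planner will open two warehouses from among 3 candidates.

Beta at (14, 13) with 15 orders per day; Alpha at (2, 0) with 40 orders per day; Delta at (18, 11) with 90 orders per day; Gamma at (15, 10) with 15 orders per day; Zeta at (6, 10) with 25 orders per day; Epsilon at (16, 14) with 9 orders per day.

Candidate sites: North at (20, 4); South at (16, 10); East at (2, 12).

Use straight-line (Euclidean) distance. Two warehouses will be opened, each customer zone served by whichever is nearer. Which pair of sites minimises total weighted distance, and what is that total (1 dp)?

Evaluate every pair (each demand assigned to the nearer of the two):
  {South, East}: total = 898.1
  {North, South}: total = 1244.5
  {North, East}: total = 1623.3
Best pair: {South, East} with total 898.1.

{South, East}, total 898.1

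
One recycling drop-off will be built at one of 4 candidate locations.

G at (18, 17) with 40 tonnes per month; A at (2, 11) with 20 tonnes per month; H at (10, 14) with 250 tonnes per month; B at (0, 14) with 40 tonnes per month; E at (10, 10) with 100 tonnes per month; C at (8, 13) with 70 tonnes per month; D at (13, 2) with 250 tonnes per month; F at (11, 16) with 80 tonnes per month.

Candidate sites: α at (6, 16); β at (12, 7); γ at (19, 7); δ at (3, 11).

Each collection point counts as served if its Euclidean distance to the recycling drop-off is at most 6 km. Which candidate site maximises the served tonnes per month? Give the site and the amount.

Coverage radius r = 6 km; a point is covered iff (Δx)²+(Δy)² ≤ 6² = 36.
  α (6, 16): covers {H, C, F} → 400
  β (12, 7): covers {E, D} → 350
  γ (19, 7): covers {none} → 0
  δ (3, 11): covers {A, B, C} → 130
Maximum coverage at α: 400 tonnes per month.

α, covering 400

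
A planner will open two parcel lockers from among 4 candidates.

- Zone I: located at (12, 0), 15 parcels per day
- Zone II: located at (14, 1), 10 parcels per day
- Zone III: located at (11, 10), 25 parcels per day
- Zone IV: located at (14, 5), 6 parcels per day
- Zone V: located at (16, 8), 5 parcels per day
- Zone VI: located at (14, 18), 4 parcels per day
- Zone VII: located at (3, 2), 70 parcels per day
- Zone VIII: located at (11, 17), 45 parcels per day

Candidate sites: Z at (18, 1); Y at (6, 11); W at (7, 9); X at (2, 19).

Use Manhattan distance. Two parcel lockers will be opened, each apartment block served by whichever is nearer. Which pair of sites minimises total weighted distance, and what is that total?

{Z, W}, total 1737

Evaluate every pair (each demand assigned to the nearer of the two):
  {Z, W}: total = 1737
  {Z, Y}: total = 1783
  {W, X}: total = 1918
  {Y, W}: total = 1926
  {Y, X}: total = 2121
  {Z, X}: total = 2305
Best pair: {Z, W} with total 1737.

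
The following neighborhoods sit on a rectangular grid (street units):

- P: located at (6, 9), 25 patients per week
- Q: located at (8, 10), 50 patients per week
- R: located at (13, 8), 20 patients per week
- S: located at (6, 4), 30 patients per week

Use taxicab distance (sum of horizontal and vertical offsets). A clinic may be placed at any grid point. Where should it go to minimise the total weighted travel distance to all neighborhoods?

(8, 9)

Manhattan distance separates: Σwᵢ(|x−xᵢ|+|y−yᵢ|) = Σwᵢ|x−xᵢ| + Σwᵢ|y−yᵢ|, so x and y are optimised independently as 1-D weighted medians.
Total weight W = 125; half = 62.5.
x-coordinate, sorted with cumulative weight:
  x=6 (P, w=25) cum 25
  x=6 (S, w=30) cum 55
  x=8 (Q, w=50) cum 105  ← median
  x=13 (R, w=20) cum 125
⇒ x* = 8
y-coordinate, sorted with cumulative weight:
  y=4 (S, w=30) cum 30
  y=8 (R, w=20) cum 50
  y=9 (P, w=25) cum 75  ← median
  y=10 (Q, w=50) cum 125
⇒ y* = 9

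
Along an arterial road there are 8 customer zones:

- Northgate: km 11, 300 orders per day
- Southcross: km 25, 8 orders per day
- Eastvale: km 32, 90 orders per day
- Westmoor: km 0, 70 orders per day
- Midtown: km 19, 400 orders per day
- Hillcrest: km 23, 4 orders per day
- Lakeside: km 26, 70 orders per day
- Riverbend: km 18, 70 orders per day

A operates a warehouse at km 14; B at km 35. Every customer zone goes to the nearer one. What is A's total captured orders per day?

844

The indifferent point is the midpoint (14+35)/2 = 24.5; customer zones left of it (closer to A at 14) go to A, those right go to B.
  Westmoor at 0 (w=70) → A
  Northgate at 11 (w=300) → A
  Riverbend at 18 (w=70) → A
  Midtown at 19 (w=400) → A
  Hillcrest at 23 (w=4) → A
  Southcross at 25 (w=8) → B
  Lakeside at 26 (w=70) → B
  Eastvale at 32 (w=90) → B
A captures 844; B captures 168.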